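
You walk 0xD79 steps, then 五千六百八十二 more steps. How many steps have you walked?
Convert 0xD79 (hexadecimal) → 13×256 + 7×16 + 9 = 3449 (decimal)
Convert 五千六百八十二 (Chinese numeral) → 5×1000 + 6×100 + 8×10 + 2 = 5682 (decimal)
Compute 3449 + 5682 = 9131
9131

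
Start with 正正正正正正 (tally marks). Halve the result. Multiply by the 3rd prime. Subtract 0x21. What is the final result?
Convert 正正正正正正 (tally marks) → 5 + 5 + 5 + 5 + 5 + 5 = 30 (decimal)
Start: 30
30 ÷ 2 = 15
Convert the 3rd prime (prime index) → 5 (decimal)
15 × 5 = 75
Convert 0x21 (hexadecimal) → 2×16 + 1 = 33 (decimal)
75 - 33 = 42
42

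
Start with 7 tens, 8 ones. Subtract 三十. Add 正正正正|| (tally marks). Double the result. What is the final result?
Convert 7 tens, 8 ones (place-value notation) → 7×10 + 8 = 78 (decimal)
Start: 78
Convert 三十 (Chinese numeral) → 3×10 = 30 (decimal)
78 - 30 = 48
Convert 正正正正|| (tally marks) → 5 + 5 + 5 + 5 + 2 = 22 (decimal)
48 + 22 = 70
70 × 2 = 140
140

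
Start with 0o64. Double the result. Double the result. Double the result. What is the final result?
Convert 0o64 (octal) → 6×8 + 4 = 52 (decimal)
Start: 52
52 × 2 = 104
104 × 2 = 208
208 × 2 = 416
416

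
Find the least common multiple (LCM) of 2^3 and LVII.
Convert 2^3 (power) → 8 (decimal)
Convert LVII (Roman numeral) → 50 + 5 + 1 + 1 = 57 (decimal)
Compute lcm(8, 57) = 456
456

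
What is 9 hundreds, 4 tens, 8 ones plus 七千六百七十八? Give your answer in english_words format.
Convert 9 hundreds, 4 tens, 8 ones (place-value notation) → 9×100 + 4×10 + 8 = 948 (decimal)
Convert 七千六百七十八 (Chinese numeral) → 7×1000 + 6×100 + 7×10 + 8 = 7678 (decimal)
Compute 948 + 7678 = 8626
Convert 8626 (decimal) → 8626 = 8×1000 + 6×100 + 26 → eight thousand six hundred twenty-six (English words)
eight thousand six hundred twenty-six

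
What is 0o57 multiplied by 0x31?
Convert 0o57 (octal) → 5×8 + 7 = 47 (decimal)
Convert 0x31 (hexadecimal) → 3×16 + 1 = 49 (decimal)
Compute 47 × 49 = 2303
2303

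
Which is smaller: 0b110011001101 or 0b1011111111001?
Convert 0b110011001101 (binary) → 2048 + 1024 + 128 + 64 + 8 + 4 + 1 = 3277 (decimal)
Convert 0b1011111111001 (binary) → 4096 + 1024 + 512 + 256 + 128 + 64 + 32 + 16 + 8 + 1 = 6137 (decimal)
Compare 3277 vs 6137: smaller = 3277
3277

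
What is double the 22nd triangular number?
The 22nd triangular number = 22×23/2 = 253
Compute 253 × 2 = 506
506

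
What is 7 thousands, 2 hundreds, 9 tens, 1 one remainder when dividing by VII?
Convert 7 thousands, 2 hundreds, 9 tens, 1 one (place-value notation) → 7×1000 + 2×100 + 9×10 + 1 = 7291 (decimal)
Convert VII (Roman numeral) → 5 + 1 + 1 = 7 (decimal)
Compute 7291 mod 7 = 4
4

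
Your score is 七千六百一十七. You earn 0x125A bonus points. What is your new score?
Convert 七千六百一十七 (Chinese numeral) → 7×1000 + 6×100 + 1×10 + 7 = 7617 (decimal)
Convert 0x125A (hexadecimal) → 1×4096 + 2×256 + 5×16 + 10 = 4698 (decimal)
Compute 7617 + 4698 = 12315
12315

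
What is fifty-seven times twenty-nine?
Convert fifty-seven (English words) → 57 (decimal)
Convert twenty-nine (English words) → 29 (decimal)
Compute 57 × 29 = 1653
1653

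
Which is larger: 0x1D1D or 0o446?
Convert 0x1D1D (hexadecimal) → 1×4096 + 13×256 + 1×16 + 13 = 7453 (decimal)
Convert 0o446 (octal) → 4×64 + 4×8 + 6 = 294 (decimal)
Compare 7453 vs 294: larger = 7453
7453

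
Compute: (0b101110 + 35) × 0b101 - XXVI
Convert 0b101110 (binary) → 32 + 8 + 4 + 2 = 46 (decimal)
Convert 0b101 (binary) → 4 + 1 = 5 (decimal)
Convert XXVI (Roman numeral) → 10 + 10 + 5 + 1 = 26 (decimal)
Expression in decimal: (46 + 35) × 5 - 26
Parentheses first: 46 + 35 = 81
Multiply: 81 × 5 = 405
Subtract: 405 - 26 = 379
379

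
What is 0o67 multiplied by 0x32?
Convert 0o67 (octal) → 6×8 + 7 = 55 (decimal)
Convert 0x32 (hexadecimal) → 3×16 + 2 = 50 (decimal)
Compute 55 × 50 = 2750
2750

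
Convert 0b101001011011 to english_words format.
Convert 0b101001011011 (binary) → 2048 + 512 + 64 + 16 + 8 + 2 + 1 = 2651 (decimal)
Convert 2651 (decimal) → 2651 = 2×1000 + 6×100 + 51 → two thousand six hundred fifty-one (English words)
two thousand six hundred fifty-one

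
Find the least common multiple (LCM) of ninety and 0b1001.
Convert ninety (English words) → 90 (decimal)
Convert 0b1001 (binary) → 8 + 1 = 9 (decimal)
Compute lcm(90, 9) = 90
90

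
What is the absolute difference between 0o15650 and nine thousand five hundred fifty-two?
Convert 0o15650 (octal) → 1×4096 + 5×512 + 6×64 + 5×8 = 7080 (decimal)
Convert nine thousand five hundred fifty-two (English words) → 9×1000 + 5×100 + 52 = 9552 (decimal)
Compute |7080 - 9552| = 2472
2472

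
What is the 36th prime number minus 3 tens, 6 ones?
The 36th prime number = 151
Convert 3 tens, 6 ones (place-value notation) → 3×10 + 6 = 36 (decimal)
Compute 151 - 36 = 115
115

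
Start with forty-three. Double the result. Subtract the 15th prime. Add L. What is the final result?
Convert forty-three (English words) → 43 (decimal)
Start: 43
43 × 2 = 86
Convert the 15th prime (prime index) → 47 (decimal)
86 - 47 = 39
Convert L (Roman numeral) → 50 (decimal)
39 + 50 = 89
89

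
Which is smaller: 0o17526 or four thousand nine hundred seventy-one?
Convert 0o17526 (octal) → 1×4096 + 7×512 + 5×64 + 2×8 + 6 = 8022 (decimal)
Convert four thousand nine hundred seventy-one (English words) → 4×1000 + 9×100 + 71 = 4971 (decimal)
Compare 8022 vs 4971: smaller = 4971
4971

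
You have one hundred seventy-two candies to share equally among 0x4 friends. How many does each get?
Convert one hundred seventy-two (English words) → 1×100 + 72 = 172 (decimal)
Convert 0x4 (hexadecimal) → 4 (decimal)
Compute 172 ÷ 4 = 43
43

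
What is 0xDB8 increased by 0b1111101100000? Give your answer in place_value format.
Convert 0xDB8 (hexadecimal) → 13×256 + 11×16 + 8 = 3512 (decimal)
Convert 0b1111101100000 (binary) → 4096 + 2048 + 1024 + 512 + 256 + 64 + 32 = 8032 (decimal)
Compute 3512 + 8032 = 11544
Convert 11544 (decimal) → 11544 = 11×1000 + 5×100 + 4×10 + 4 → 11 thousands, 5 hundreds, 4 tens, 4 ones (place-value notation)
11 thousands, 5 hundreds, 4 tens, 4 ones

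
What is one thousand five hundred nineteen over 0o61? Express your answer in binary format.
Convert one thousand five hundred nineteen (English words) → 1×1000 + 5×100 + 19 = 1519 (decimal)
Convert 0o61 (octal) → 6×8 + 1 = 49 (decimal)
Compute 1519 ÷ 49 = 31
Convert 31 (decimal) → 31 = 16 + 8 + 4 + 2 + 1 → 0b11111 (binary)
0b11111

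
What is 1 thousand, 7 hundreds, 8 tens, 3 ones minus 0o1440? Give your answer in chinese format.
Convert 1 thousand, 7 hundreds, 8 tens, 3 ones (place-value notation) → 1×1000 + 7×100 + 8×10 + 3 = 1783 (decimal)
Convert 0o1440 (octal) → 1×512 + 4×64 + 4×8 = 800 (decimal)
Compute 1783 - 800 = 983
Convert 983 (decimal) → 983 = 9×100 + 8×10 + 3 → 九百八十三 (Chinese numeral)
九百八十三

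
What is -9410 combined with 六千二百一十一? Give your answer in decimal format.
Convert 六千二百一十一 (Chinese numeral) → 6×1000 + 2×100 + 1×10 + 1 = 6211 (decimal)
Compute -9410 + 6211 = -3199
-3199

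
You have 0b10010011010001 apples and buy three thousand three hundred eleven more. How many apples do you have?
Convert 0b10010011010001 (binary) → 8192 + 1024 + 128 + 64 + 16 + 1 = 9425 (decimal)
Convert three thousand three hundred eleven (English words) → 3×1000 + 3×100 + 11 = 3311 (decimal)
Compute 9425 + 3311 = 12736
12736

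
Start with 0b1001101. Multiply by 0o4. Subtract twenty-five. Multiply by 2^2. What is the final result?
Convert 0b1001101 (binary) → 64 + 8 + 4 + 1 = 77 (decimal)
Start: 77
Convert 0o4 (octal) → 4 (decimal)
77 × 4 = 308
Convert twenty-five (English words) → 25 (decimal)
308 - 25 = 283
Convert 2^2 (power) → 4 (decimal)
283 × 4 = 1132
1132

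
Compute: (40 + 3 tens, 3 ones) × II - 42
Convert 3 tens, 3 ones (place-value notation) → 3×10 + 3 = 33 (decimal)
Convert II (Roman numeral) → 1 + 1 = 2 (decimal)
Expression in decimal: (40 + 33) × 2 - 42
Parentheses first: 40 + 33 = 73
Multiply: 73 × 2 = 146
Subtract: 146 - 42 = 104
104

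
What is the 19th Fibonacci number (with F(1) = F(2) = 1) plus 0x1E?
The 19th Fibonacci number (with F(1) = F(2) = 1) = 4181
Convert 0x1E (hexadecimal) → 1×16 + 14 = 30 (decimal)
Compute 4181 + 30 = 4211
4211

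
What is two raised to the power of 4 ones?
Convert two (English words) → 2 (decimal)
Convert 4 ones (place-value notation) → 4 (decimal)
Compute 2 ^ 4 = 16
16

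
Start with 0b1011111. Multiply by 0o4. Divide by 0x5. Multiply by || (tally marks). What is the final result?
Convert 0b1011111 (binary) → 64 + 16 + 8 + 4 + 2 + 1 = 95 (decimal)
Start: 95
Convert 0o4 (octal) → 4 (decimal)
95 × 4 = 380
Convert 0x5 (hexadecimal) → 5 (decimal)
380 ÷ 5 = 76
Convert || (tally marks) → 2 (decimal)
76 × 2 = 152
152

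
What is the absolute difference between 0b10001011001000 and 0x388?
Convert 0b10001011001000 (binary) → 8192 + 512 + 128 + 64 + 8 = 8904 (decimal)
Convert 0x388 (hexadecimal) → 3×256 + 8×16 + 8 = 904 (decimal)
Compute |8904 - 904| = 8000
8000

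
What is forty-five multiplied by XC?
Convert forty-five (English words) → 45 (decimal)
Convert XC (Roman numeral) → 90 (decimal)
Compute 45 × 90 = 4050
4050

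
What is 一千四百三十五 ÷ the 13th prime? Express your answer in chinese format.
Convert 一千四百三十五 (Chinese numeral) → 1×1000 + 4×100 + 3×10 + 5 = 1435 (decimal)
Convert the 13th prime (prime index) → 41 (decimal)
Compute 1435 ÷ 41 = 35
Convert 35 (decimal) → 35 = 3×10 + 5 → 三十五 (Chinese numeral)
三十五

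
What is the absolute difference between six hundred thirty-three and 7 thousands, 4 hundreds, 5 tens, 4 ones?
Convert six hundred thirty-three (English words) → 6×100 + 33 = 633 (decimal)
Convert 7 thousands, 4 hundreds, 5 tens, 4 ones (place-value notation) → 7×1000 + 4×100 + 5×10 + 4 = 7454 (decimal)
Compute |633 - 7454| = 6821
6821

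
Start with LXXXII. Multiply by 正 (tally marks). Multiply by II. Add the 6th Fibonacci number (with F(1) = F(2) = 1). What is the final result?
Convert LXXXII (Roman numeral) → 50 + 10 + 10 + 10 + 1 + 1 = 82 (decimal)
Start: 82
Convert 正 (tally marks) → 5 (decimal)
82 × 5 = 410
Convert II (Roman numeral) → 1 + 1 = 2 (decimal)
410 × 2 = 820
Convert the 6th Fibonacci number (with F(1) = F(2) = 1) (Fibonacci index) → 1, 1, 2, 3, 5, 8 → 8 (decimal)
820 + 8 = 828
828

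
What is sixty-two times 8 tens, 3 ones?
Convert sixty-two (English words) → 62 (decimal)
Convert 8 tens, 3 ones (place-value notation) → 8×10 + 3 = 83 (decimal)
Compute 62 × 83 = 5146
5146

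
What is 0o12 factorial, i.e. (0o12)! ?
Convert 0o12 (octal) → 1×8 + 2 = 10 (decimal)
Compute 10! = 3628800
3628800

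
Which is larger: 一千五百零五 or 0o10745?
Convert 一千五百零五 (Chinese numeral) → 1×1000 + 5×100 + 5 = 1505 (decimal)
Convert 0o10745 (octal) → 1×4096 + 7×64 + 4×8 + 5 = 4581 (decimal)
Compare 1505 vs 4581: larger = 4581
4581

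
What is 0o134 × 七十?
Convert 0o134 (octal) → 1×64 + 3×8 + 4 = 92 (decimal)
Convert 七十 (Chinese numeral) → 7×10 = 70 (decimal)
Compute 92 × 70 = 6440
6440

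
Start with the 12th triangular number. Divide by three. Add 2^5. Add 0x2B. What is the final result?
Convert the 12th triangular number (triangular index) → 12×13/2 = 78 (decimal)
Start: 78
Convert three (English words) → 3 (decimal)
78 ÷ 3 = 26
Convert 2^5 (power) → 32 (decimal)
26 + 32 = 58
Convert 0x2B (hexadecimal) → 2×16 + 11 = 43 (decimal)
58 + 43 = 101
101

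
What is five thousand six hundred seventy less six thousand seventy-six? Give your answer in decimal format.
Convert five thousand six hundred seventy (English words) → 5×1000 + 6×100 + 70 = 5670 (decimal)
Convert six thousand seventy-six (English words) → 6×1000 + 76 = 6076 (decimal)
Compute 5670 - 6076 = -406
-406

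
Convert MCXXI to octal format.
Convert MCXXI (Roman numeral) → 1000 + 100 + 10 + 10 + 1 = 1121 (decimal)
Convert 1121 (decimal) → 1121 = 2×512 + 1×64 + 4×8 + 1 → 0o2141 (octal)
0o2141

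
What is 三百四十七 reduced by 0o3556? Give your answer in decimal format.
Convert 三百四十七 (Chinese numeral) → 3×100 + 4×10 + 7 = 347 (decimal)
Convert 0o3556 (octal) → 3×512 + 5×64 + 5×8 + 6 = 1902 (decimal)
Compute 347 - 1902 = -1555
-1555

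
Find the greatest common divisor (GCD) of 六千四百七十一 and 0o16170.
Convert 六千四百七十一 (Chinese numeral) → 6×1000 + 4×100 + 7×10 + 1 = 6471 (decimal)
Convert 0o16170 (octal) → 1×4096 + 6×512 + 1×64 + 7×8 = 7288 (decimal)
Compute gcd(6471, 7288) = 1
1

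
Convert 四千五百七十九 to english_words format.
Convert 四千五百七十九 (Chinese numeral) → 4×1000 + 5×100 + 7×10 + 9 = 4579 (decimal)
Convert 4579 (decimal) → 4579 = 4×1000 + 5×100 + 79 → four thousand five hundred seventy-nine (English words)
four thousand five hundred seventy-nine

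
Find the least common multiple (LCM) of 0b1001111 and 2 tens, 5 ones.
Convert 0b1001111 (binary) → 64 + 8 + 4 + 2 + 1 = 79 (decimal)
Convert 2 tens, 5 ones (place-value notation) → 2×10 + 5 = 25 (decimal)
Compute lcm(79, 25) = 1975
1975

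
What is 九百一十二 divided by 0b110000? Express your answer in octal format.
Convert 九百一十二 (Chinese numeral) → 9×100 + 1×10 + 2 = 912 (decimal)
Convert 0b110000 (binary) → 32 + 16 = 48 (decimal)
Compute 912 ÷ 48 = 19
Convert 19 (decimal) → 19 = 2×8 + 3 → 0o23 (octal)
0o23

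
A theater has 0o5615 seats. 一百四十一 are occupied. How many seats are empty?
Convert 0o5615 (octal) → 5×512 + 6×64 + 1×8 + 5 = 2957 (decimal)
Convert 一百四十一 (Chinese numeral) → 1×100 + 4×10 + 1 = 141 (decimal)
Compute 2957 - 141 = 2816
2816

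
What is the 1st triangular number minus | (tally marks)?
The 1st triangular number = 1×2/2 = 1
Convert | (tally marks) → 1 (decimal)
Compute 1 - 1 = 0
0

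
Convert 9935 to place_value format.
Convert 9935 (decimal) → 9935 = 9×1000 + 9×100 + 3×10 + 5 → 9 thousands, 9 hundreds, 3 tens, 5 ones (place-value notation)
9 thousands, 9 hundreds, 3 tens, 5 ones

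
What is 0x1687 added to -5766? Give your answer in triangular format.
Convert 0x1687 (hexadecimal) → 1×4096 + 6×256 + 8×16 + 7 = 5767 (decimal)
Compute 5767 + -5766 = 1
Convert 1 (decimal) → 1 = 1×2/2 → the 1st triangular number (triangular index)
the 1st triangular number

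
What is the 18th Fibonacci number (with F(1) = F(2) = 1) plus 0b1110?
The 18th Fibonacci number (with F(1) = F(2) = 1) = 2584
Convert 0b1110 (binary) → 8 + 4 + 2 = 14 (decimal)
Compute 2584 + 14 = 2598
2598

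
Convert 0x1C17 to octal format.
Convert 0x1C17 (hexadecimal) → 1×4096 + 12×256 + 1×16 + 7 = 7191 (decimal)
Convert 7191 (decimal) → 7191 = 1×4096 + 6×512 + 2×8 + 7 → 0o16027 (octal)
0o16027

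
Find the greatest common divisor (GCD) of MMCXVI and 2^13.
Convert MMCXVI (Roman numeral) → 1000 + 1000 + 100 + 10 + 5 + 1 = 2116 (decimal)
Convert 2^13 (power) → 8192 (decimal)
Compute gcd(2116, 8192) = 4
4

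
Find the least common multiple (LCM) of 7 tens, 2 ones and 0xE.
Convert 7 tens, 2 ones (place-value notation) → 7×10 + 2 = 72 (decimal)
Convert 0xE (hexadecimal) → 14 (decimal)
Compute lcm(72, 14) = 504
504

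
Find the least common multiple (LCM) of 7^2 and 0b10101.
Convert 7^2 (power) → 49 (decimal)
Convert 0b10101 (binary) → 16 + 4 + 1 = 21 (decimal)
Compute lcm(49, 21) = 147
147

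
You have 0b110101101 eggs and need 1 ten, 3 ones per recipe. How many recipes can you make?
Convert 0b110101101 (binary) → 256 + 128 + 32 + 8 + 4 + 1 = 429 (decimal)
Convert 1 ten, 3 ones (place-value notation) → 1×10 + 3 = 13 (decimal)
Compute 429 ÷ 13 = 33
33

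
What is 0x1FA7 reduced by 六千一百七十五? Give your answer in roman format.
Convert 0x1FA7 (hexadecimal) → 1×4096 + 15×256 + 10×16 + 7 = 8103 (decimal)
Convert 六千一百七十五 (Chinese numeral) → 6×1000 + 1×100 + 7×10 + 5 = 6175 (decimal)
Compute 8103 - 6175 = 1928
Convert 1928 (decimal) → 1928 = 1000 + 900 + 10 + 10 + 5 + 1 + 1 + 1 → MCMXXVIII (Roman numeral)
MCMXXVIII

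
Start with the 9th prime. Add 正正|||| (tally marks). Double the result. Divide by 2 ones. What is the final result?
Convert the 9th prime (prime index) → 23 (decimal)
Start: 23
Convert 正正|||| (tally marks) → 5 + 5 + 4 = 14 (decimal)
23 + 14 = 37
37 × 2 = 74
Convert 2 ones (place-value notation) → 2 (decimal)
74 ÷ 2 = 37
37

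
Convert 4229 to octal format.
Convert 4229 (decimal) → 4229 = 1×4096 + 2×64 + 5 → 0o10205 (octal)
0o10205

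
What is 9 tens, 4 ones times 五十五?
Convert 9 tens, 4 ones (place-value notation) → 9×10 + 4 = 94 (decimal)
Convert 五十五 (Chinese numeral) → 5×10 + 5 = 55 (decimal)
Compute 94 × 55 = 5170
5170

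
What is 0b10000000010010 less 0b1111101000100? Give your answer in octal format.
Convert 0b10000000010010 (binary) → 8192 + 16 + 2 = 8210 (decimal)
Convert 0b1111101000100 (binary) → 4096 + 2048 + 1024 + 512 + 256 + 64 + 4 = 8004 (decimal)
Compute 8210 - 8004 = 206
Convert 206 (decimal) → 206 = 3×64 + 1×8 + 6 → 0o316 (octal)
0o316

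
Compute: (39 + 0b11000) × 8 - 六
Convert 0b11000 (binary) → 16 + 8 = 24 (decimal)
Convert 六 (Chinese numeral) → 6 (decimal)
Expression in decimal: (39 + 24) × 8 - 6
Parentheses first: 39 + 24 = 63
Multiply: 63 × 8 = 504
Subtract: 504 - 6 = 498
498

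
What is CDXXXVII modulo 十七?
Convert CDXXXVII (Roman numeral) → 400 + 10 + 10 + 10 + 5 + 1 + 1 = 437 (decimal)
Convert 十七 (Chinese numeral) → 1×10 + 7 = 17 (decimal)
Compute 437 mod 17 = 12
12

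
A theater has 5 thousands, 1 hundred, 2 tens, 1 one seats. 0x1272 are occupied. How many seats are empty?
Convert 5 thousands, 1 hundred, 2 tens, 1 one (place-value notation) → 5×1000 + 1×100 + 2×10 + 1 = 5121 (decimal)
Convert 0x1272 (hexadecimal) → 1×4096 + 2×256 + 7×16 + 2 = 4722 (decimal)
Compute 5121 - 4722 = 399
399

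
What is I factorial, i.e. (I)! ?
Convert I (Roman numeral) → 1 (decimal)
Compute 1! = 1
1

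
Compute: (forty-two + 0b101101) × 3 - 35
Convert forty-two (English words) → 42 (decimal)
Convert 0b101101 (binary) → 32 + 8 + 4 + 1 = 45 (decimal)
Expression in decimal: (42 + 45) × 3 - 35
Parentheses first: 42 + 45 = 87
Multiply: 87 × 3 = 261
Subtract: 261 - 35 = 226
226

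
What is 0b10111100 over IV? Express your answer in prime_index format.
Convert 0b10111100 (binary) → 128 + 32 + 16 + 8 + 4 = 188 (decimal)
Convert IV (Roman numeral) → 4 (decimal)
Compute 188 ÷ 4 = 47
Convert 47 (decimal) → the 15th prime (prime index)
the 15th prime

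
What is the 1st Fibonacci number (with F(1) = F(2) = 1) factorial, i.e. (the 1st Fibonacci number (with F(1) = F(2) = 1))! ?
Convert the 1st Fibonacci number (with F(1) = F(2) = 1) (Fibonacci index) → 1 (decimal)
Compute 1! = 1
1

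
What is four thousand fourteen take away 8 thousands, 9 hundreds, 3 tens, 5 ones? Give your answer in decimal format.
Convert four thousand fourteen (English words) → 4×1000 + 14 = 4014 (decimal)
Convert 8 thousands, 9 hundreds, 3 tens, 5 ones (place-value notation) → 8×1000 + 9×100 + 3×10 + 5 = 8935 (decimal)
Compute 4014 - 8935 = -4921
-4921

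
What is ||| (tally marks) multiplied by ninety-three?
Convert ||| (tally marks) → 3 (decimal)
Convert ninety-three (English words) → 93 (decimal)
Compute 3 × 93 = 279
279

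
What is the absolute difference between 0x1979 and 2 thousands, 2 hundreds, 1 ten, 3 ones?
Convert 0x1979 (hexadecimal) → 1×4096 + 9×256 + 7×16 + 9 = 6521 (decimal)
Convert 2 thousands, 2 hundreds, 1 ten, 3 ones (place-value notation) → 2×1000 + 2×100 + 1×10 + 3 = 2213 (decimal)
Compute |6521 - 2213| = 4308
4308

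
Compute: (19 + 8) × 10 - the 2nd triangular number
Convert the 2nd triangular number (triangular index) → 2×3/2 = 3 (decimal)
Expression in decimal: (19 + 8) × 10 - 3
Parentheses first: 19 + 8 = 27
Multiply: 27 × 10 = 270
Subtract: 270 - 3 = 267
267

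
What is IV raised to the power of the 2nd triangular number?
Convert IV (Roman numeral) → 4 (decimal)
Convert the 2nd triangular number (triangular index) → 2×3/2 = 3 (decimal)
Compute 4 ^ 3 = 64
64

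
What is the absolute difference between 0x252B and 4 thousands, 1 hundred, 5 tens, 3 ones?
Convert 0x252B (hexadecimal) → 2×4096 + 5×256 + 2×16 + 11 = 9515 (decimal)
Convert 4 thousands, 1 hundred, 5 tens, 3 ones (place-value notation) → 4×1000 + 1×100 + 5×10 + 3 = 4153 (decimal)
Compute |9515 - 4153| = 5362
5362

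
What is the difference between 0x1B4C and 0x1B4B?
Convert 0x1B4C (hexadecimal) → 1×4096 + 11×256 + 4×16 + 12 = 6988 (decimal)
Convert 0x1B4B (hexadecimal) → 1×4096 + 11×256 + 4×16 + 11 = 6987 (decimal)
Difference: |6988 - 6987| = 1
1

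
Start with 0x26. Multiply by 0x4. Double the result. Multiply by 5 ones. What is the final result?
Convert 0x26 (hexadecimal) → 2×16 + 6 = 38 (decimal)
Start: 38
Convert 0x4 (hexadecimal) → 4 (decimal)
38 × 4 = 152
152 × 2 = 304
Convert 5 ones (place-value notation) → 5 (decimal)
304 × 5 = 1520
1520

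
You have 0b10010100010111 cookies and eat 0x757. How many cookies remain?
Convert 0b10010100010111 (binary) → 8192 + 1024 + 256 + 16 + 4 + 2 + 1 = 9495 (decimal)
Convert 0x757 (hexadecimal) → 7×256 + 5×16 + 7 = 1879 (decimal)
Compute 9495 - 1879 = 7616
7616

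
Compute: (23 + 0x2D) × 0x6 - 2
Convert 0x2D (hexadecimal) → 2×16 + 13 = 45 (decimal)
Convert 0x6 (hexadecimal) → 6 (decimal)
Expression in decimal: (23 + 45) × 6 - 2
Parentheses first: 23 + 45 = 68
Multiply: 68 × 6 = 408
Subtract: 408 - 2 = 406
406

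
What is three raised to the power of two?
Convert three (English words) → 3 (decimal)
Convert two (English words) → 2 (decimal)
Compute 3 ^ 2 = 9
9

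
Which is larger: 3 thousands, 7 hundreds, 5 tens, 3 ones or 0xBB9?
Convert 3 thousands, 7 hundreds, 5 tens, 3 ones (place-value notation) → 3×1000 + 7×100 + 5×10 + 3 = 3753 (decimal)
Convert 0xBB9 (hexadecimal) → 11×256 + 11×16 + 9 = 3001 (decimal)
Compare 3753 vs 3001: larger = 3753
3753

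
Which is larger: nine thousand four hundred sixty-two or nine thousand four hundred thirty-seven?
Convert nine thousand four hundred sixty-two (English words) → 9×1000 + 4×100 + 62 = 9462 (decimal)
Convert nine thousand four hundred thirty-seven (English words) → 9×1000 + 4×100 + 37 = 9437 (decimal)
Compare 9462 vs 9437: larger = 9462
9462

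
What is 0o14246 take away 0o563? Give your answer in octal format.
Convert 0o14246 (octal) → 1×4096 + 4×512 + 2×64 + 4×8 + 6 = 6310 (decimal)
Convert 0o563 (octal) → 5×64 + 6×8 + 3 = 371 (decimal)
Compute 6310 - 371 = 5939
Convert 5939 (decimal) → 5939 = 1×4096 + 3×512 + 4×64 + 6×8 + 3 → 0o13463 (octal)
0o13463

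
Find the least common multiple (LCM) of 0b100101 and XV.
Convert 0b100101 (binary) → 32 + 4 + 1 = 37 (decimal)
Convert XV (Roman numeral) → 10 + 5 = 15 (decimal)
Compute lcm(37, 15) = 555
555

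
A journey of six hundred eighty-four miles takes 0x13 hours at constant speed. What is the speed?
Convert six hundred eighty-four (English words) → 6×100 + 84 = 684 (decimal)
Convert 0x13 (hexadecimal) → 1×16 + 3 = 19 (decimal)
Compute 684 ÷ 19 = 36
36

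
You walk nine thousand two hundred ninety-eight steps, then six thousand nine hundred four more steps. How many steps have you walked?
Convert nine thousand two hundred ninety-eight (English words) → 9×1000 + 2×100 + 98 = 9298 (decimal)
Convert six thousand nine hundred four (English words) → 6×1000 + 9×100 + 4 = 6904 (decimal)
Compute 9298 + 6904 = 16202
16202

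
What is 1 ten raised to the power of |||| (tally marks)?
Convert 1 ten (place-value notation) → 1×10 = 10 (decimal)
Convert |||| (tally marks) → 4 (decimal)
Compute 10 ^ 4 = 10000
10000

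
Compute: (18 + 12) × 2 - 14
Parentheses first: 18 + 12 = 30
Multiply: 30 × 2 = 60
Subtract: 60 - 14 = 46
46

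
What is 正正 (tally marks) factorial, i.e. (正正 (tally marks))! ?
Convert 正正 (tally marks) → 5 + 5 = 10 (decimal)
Compute 10! = 3628800
3628800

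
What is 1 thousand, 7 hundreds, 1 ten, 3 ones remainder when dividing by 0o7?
Convert 1 thousand, 7 hundreds, 1 ten, 3 ones (place-value notation) → 1×1000 + 7×100 + 1×10 + 3 = 1713 (decimal)
Convert 0o7 (octal) → 7 (decimal)
Compute 1713 mod 7 = 5
5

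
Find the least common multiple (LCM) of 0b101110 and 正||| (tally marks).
Convert 0b101110 (binary) → 32 + 8 + 4 + 2 = 46 (decimal)
Convert 正||| (tally marks) → 5 + 3 = 8 (decimal)
Compute lcm(46, 8) = 184
184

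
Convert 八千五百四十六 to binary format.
Convert 八千五百四十六 (Chinese numeral) → 8×1000 + 5×100 + 4×10 + 6 = 8546 (decimal)
Convert 8546 (decimal) → 8546 = 8192 + 256 + 64 + 32 + 2 → 0b10000101100010 (binary)
0b10000101100010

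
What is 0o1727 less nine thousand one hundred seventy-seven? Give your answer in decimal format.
Convert 0o1727 (octal) → 1×512 + 7×64 + 2×8 + 7 = 983 (decimal)
Convert nine thousand one hundred seventy-seven (English words) → 9×1000 + 1×100 + 77 = 9177 (decimal)
Compute 983 - 9177 = -8194
-8194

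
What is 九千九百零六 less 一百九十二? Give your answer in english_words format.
Convert 九千九百零六 (Chinese numeral) → 9×1000 + 9×100 + 6 = 9906 (decimal)
Convert 一百九十二 (Chinese numeral) → 1×100 + 9×10 + 2 = 192 (decimal)
Compute 9906 - 192 = 9714
Convert 9714 (decimal) → 9714 = 9×1000 + 7×100 + 14 → nine thousand seven hundred fourteen (English words)
nine thousand seven hundred fourteen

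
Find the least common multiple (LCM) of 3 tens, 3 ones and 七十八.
Convert 3 tens, 3 ones (place-value notation) → 3×10 + 3 = 33 (decimal)
Convert 七十八 (Chinese numeral) → 7×10 + 8 = 78 (decimal)
Compute lcm(33, 78) = 858
858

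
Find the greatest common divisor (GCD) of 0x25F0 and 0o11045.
Convert 0x25F0 (hexadecimal) → 2×4096 + 5×256 + 15×16 = 9712 (decimal)
Convert 0o11045 (octal) → 1×4096 + 1×512 + 4×8 + 5 = 4645 (decimal)
Compute gcd(9712, 4645) = 1
1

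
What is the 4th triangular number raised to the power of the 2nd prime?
Convert the 4th triangular number (triangular index) → 4×5/2 = 10 (decimal)
Convert the 2nd prime (prime index) → 3 (decimal)
Compute 10 ^ 3 = 1000
1000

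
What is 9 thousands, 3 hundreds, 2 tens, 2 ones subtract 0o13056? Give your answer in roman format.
Convert 9 thousands, 3 hundreds, 2 tens, 2 ones (place-value notation) → 9×1000 + 3×100 + 2×10 + 2 = 9322 (decimal)
Convert 0o13056 (octal) → 1×4096 + 3×512 + 5×8 + 6 = 5678 (decimal)
Compute 9322 - 5678 = 3644
Convert 3644 (decimal) → 3644 = 1000 + 1000 + 1000 + 500 + 100 + 40 + 4 → MMMDCXLIV (Roman numeral)
MMMDCXLIV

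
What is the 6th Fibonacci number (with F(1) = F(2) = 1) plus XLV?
The 6th Fibonacci number (with F(1) = F(2) = 1): 1, 1, 2, 3, 5, 8 → 8
Convert XLV (Roman numeral) → 40 + 5 = 45 (decimal)
Compute 8 + 45 = 53
53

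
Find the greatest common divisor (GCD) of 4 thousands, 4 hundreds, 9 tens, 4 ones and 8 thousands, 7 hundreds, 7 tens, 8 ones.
Convert 4 thousands, 4 hundreds, 9 tens, 4 ones (place-value notation) → 4×1000 + 4×100 + 9×10 + 4 = 4494 (decimal)
Convert 8 thousands, 7 hundreds, 7 tens, 8 ones (place-value notation) → 8×1000 + 7×100 + 7×10 + 8 = 8778 (decimal)
Compute gcd(4494, 8778) = 42
42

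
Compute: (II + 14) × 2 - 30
Convert II (Roman numeral) → 1 + 1 = 2 (decimal)
Expression in decimal: (2 + 14) × 2 - 30
Parentheses first: 2 + 14 = 16
Multiply: 16 × 2 = 32
Subtract: 32 - 30 = 2
2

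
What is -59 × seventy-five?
Convert seventy-five (English words) → 75 (decimal)
Compute -59 × 75 = -4425
-4425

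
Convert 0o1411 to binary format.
Convert 0o1411 (octal) → 1×512 + 4×64 + 1×8 + 1 = 777 (decimal)
Convert 777 (decimal) → 777 = 512 + 256 + 8 + 1 → 0b1100001001 (binary)
0b1100001001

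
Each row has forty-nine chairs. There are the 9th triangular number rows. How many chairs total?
Convert forty-nine (English words) → 49 (decimal)
Convert the 9th triangular number (triangular index) → 9×10/2 = 45 (decimal)
Compute 49 × 45 = 2205
2205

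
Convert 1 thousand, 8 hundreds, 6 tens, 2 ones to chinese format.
Convert 1 thousand, 8 hundreds, 6 tens, 2 ones (place-value notation) → 1×1000 + 8×100 + 6×10 + 2 = 1862 (decimal)
Convert 1862 (decimal) → 1862 = 1×1000 + 8×100 + 6×10 + 2 → 一千八百六十二 (Chinese numeral)
一千八百六十二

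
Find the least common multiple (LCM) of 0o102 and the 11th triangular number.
Convert 0o102 (octal) → 1×64 + 2 = 66 (decimal)
Convert the 11th triangular number (triangular index) → 11×12/2 = 66 (decimal)
Compute lcm(66, 66) = 66
66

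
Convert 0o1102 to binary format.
Convert 0o1102 (octal) → 1×512 + 1×64 + 2 = 578 (decimal)
Convert 578 (decimal) → 578 = 512 + 64 + 2 → 0b1001000010 (binary)
0b1001000010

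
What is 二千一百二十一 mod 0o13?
Convert 二千一百二十一 (Chinese numeral) → 2×1000 + 1×100 + 2×10 + 1 = 2121 (decimal)
Convert 0o13 (octal) → 1×8 + 3 = 11 (decimal)
Compute 2121 mod 11 = 9
9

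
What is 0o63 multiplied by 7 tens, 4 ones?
Convert 0o63 (octal) → 6×8 + 3 = 51 (decimal)
Convert 7 tens, 4 ones (place-value notation) → 7×10 + 4 = 74 (decimal)
Compute 51 × 74 = 3774
3774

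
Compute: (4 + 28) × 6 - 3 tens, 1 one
Convert 3 tens, 1 one (place-value notation) → 3×10 + 1 = 31 (decimal)
Expression in decimal: (4 + 28) × 6 - 31
Parentheses first: 4 + 28 = 32
Multiply: 32 × 6 = 192
Subtract: 192 - 31 = 161
161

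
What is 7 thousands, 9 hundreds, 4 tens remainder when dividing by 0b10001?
Convert 7 thousands, 9 hundreds, 4 tens (place-value notation) → 7×1000 + 9×100 + 4×10 = 7940 (decimal)
Convert 0b10001 (binary) → 16 + 1 = 17 (decimal)
Compute 7940 mod 17 = 1
1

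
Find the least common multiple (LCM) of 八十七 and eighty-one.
Convert 八十七 (Chinese numeral) → 8×10 + 7 = 87 (decimal)
Convert eighty-one (English words) → 81 (decimal)
Compute lcm(87, 81) = 2349
2349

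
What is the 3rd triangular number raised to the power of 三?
Convert the 3rd triangular number (triangular index) → 3×4/2 = 6 (decimal)
Convert 三 (Chinese numeral) → 3 (decimal)
Compute 6 ^ 3 = 216
216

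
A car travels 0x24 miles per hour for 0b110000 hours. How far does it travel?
Convert 0x24 (hexadecimal) → 2×16 + 4 = 36 (decimal)
Convert 0b110000 (binary) → 32 + 16 = 48 (decimal)
Compute 36 × 48 = 1728
1728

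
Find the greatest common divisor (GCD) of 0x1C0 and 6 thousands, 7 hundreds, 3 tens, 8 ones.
Convert 0x1C0 (hexadecimal) → 1×256 + 12×16 = 448 (decimal)
Convert 6 thousands, 7 hundreds, 3 tens, 8 ones (place-value notation) → 6×1000 + 7×100 + 3×10 + 8 = 6738 (decimal)
Compute gcd(448, 6738) = 2
2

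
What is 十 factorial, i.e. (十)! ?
Convert 十 (Chinese numeral) → 1×10 = 10 (decimal)
Compute 10! = 3628800
3628800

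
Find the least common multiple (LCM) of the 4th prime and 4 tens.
Convert the 4th prime (prime index) → 7 (decimal)
Convert 4 tens (place-value notation) → 4×10 = 40 (decimal)
Compute lcm(7, 40) = 280
280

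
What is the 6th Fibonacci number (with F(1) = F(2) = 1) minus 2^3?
The 6th Fibonacci number (with F(1) = F(2) = 1): 1, 1, 2, 3, 5, 8 → 8
Convert 2^3 (power) → 8 (decimal)
Compute 8 - 8 = 0
0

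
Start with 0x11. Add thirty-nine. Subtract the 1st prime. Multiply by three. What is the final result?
Convert 0x11 (hexadecimal) → 1×16 + 1 = 17 (decimal)
Start: 17
Convert thirty-nine (English words) → 39 (decimal)
17 + 39 = 56
Convert the 1st prime (prime index) → 2 (decimal)
56 - 2 = 54
Convert three (English words) → 3 (decimal)
54 × 3 = 162
162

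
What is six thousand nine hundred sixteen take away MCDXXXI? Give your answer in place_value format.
Convert six thousand nine hundred sixteen (English words) → 6×1000 + 9×100 + 16 = 6916 (decimal)
Convert MCDXXXI (Roman numeral) → 1000 + 400 + 10 + 10 + 10 + 1 = 1431 (decimal)
Compute 6916 - 1431 = 5485
Convert 5485 (decimal) → 5485 = 5×1000 + 4×100 + 8×10 + 5 → 5 thousands, 4 hundreds, 8 tens, 5 ones (place-value notation)
5 thousands, 4 hundreds, 8 tens, 5 ones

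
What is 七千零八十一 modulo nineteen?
Convert 七千零八十一 (Chinese numeral) → 7×1000 + 8×10 + 1 = 7081 (decimal)
Convert nineteen (English words) → 19 (decimal)
Compute 7081 mod 19 = 13
13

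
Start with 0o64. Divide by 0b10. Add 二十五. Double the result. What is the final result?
Convert 0o64 (octal) → 6×8 + 4 = 52 (decimal)
Start: 52
Convert 0b10 (binary) → 2 (decimal)
52 ÷ 2 = 26
Convert 二十五 (Chinese numeral) → 2×10 + 5 = 25 (decimal)
26 + 25 = 51
51 × 2 = 102
102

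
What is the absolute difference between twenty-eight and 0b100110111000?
Convert twenty-eight (English words) → 28 (decimal)
Convert 0b100110111000 (binary) → 2048 + 256 + 128 + 32 + 16 + 8 = 2488 (decimal)
Compute |28 - 2488| = 2460
2460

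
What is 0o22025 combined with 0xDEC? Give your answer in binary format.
Convert 0o22025 (octal) → 2×4096 + 2×512 + 2×8 + 5 = 9237 (decimal)
Convert 0xDEC (hexadecimal) → 13×256 + 14×16 + 12 = 3564 (decimal)
Compute 9237 + 3564 = 12801
Convert 12801 (decimal) → 12801 = 8192 + 4096 + 512 + 1 → 0b11001000000001 (binary)
0b11001000000001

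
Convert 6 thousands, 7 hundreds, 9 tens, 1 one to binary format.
Convert 6 thousands, 7 hundreds, 9 tens, 1 one (place-value notation) → 6×1000 + 7×100 + 9×10 + 1 = 6791 (decimal)
Convert 6791 (decimal) → 6791 = 4096 + 2048 + 512 + 128 + 4 + 2 + 1 → 0b1101010000111 (binary)
0b1101010000111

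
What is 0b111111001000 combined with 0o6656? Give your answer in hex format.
Convert 0b111111001000 (binary) → 2048 + 1024 + 512 + 256 + 128 + 64 + 8 = 4040 (decimal)
Convert 0o6656 (octal) → 6×512 + 6×64 + 5×8 + 6 = 3502 (decimal)
Compute 4040 + 3502 = 7542
Convert 7542 (decimal) → 7542 = 1×4096 + 13×256 + 7×16 + 6 → 0x1D76 (hexadecimal)
0x1D76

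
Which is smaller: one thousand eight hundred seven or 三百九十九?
Convert one thousand eight hundred seven (English words) → 1×1000 + 8×100 + 7 = 1807 (decimal)
Convert 三百九十九 (Chinese numeral) → 3×100 + 9×10 + 9 = 399 (decimal)
Compare 1807 vs 399: smaller = 399
399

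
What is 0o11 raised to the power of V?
Convert 0o11 (octal) → 1×8 + 1 = 9 (decimal)
Convert V (Roman numeral) → 5 (decimal)
Compute 9 ^ 5 = 59049
59049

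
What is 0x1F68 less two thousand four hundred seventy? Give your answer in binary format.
Convert 0x1F68 (hexadecimal) → 1×4096 + 15×256 + 6×16 + 8 = 8040 (decimal)
Convert two thousand four hundred seventy (English words) → 2×1000 + 4×100 + 70 = 2470 (decimal)
Compute 8040 - 2470 = 5570
Convert 5570 (decimal) → 5570 = 4096 + 1024 + 256 + 128 + 64 + 2 → 0b1010111000010 (binary)
0b1010111000010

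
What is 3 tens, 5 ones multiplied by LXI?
Convert 3 tens, 5 ones (place-value notation) → 3×10 + 5 = 35 (decimal)
Convert LXI (Roman numeral) → 50 + 10 + 1 = 61 (decimal)
Compute 35 × 61 = 2135
2135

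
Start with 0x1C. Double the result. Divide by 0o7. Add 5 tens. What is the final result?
Convert 0x1C (hexadecimal) → 1×16 + 12 = 28 (decimal)
Start: 28
28 × 2 = 56
Convert 0o7 (octal) → 7 (decimal)
56 ÷ 7 = 8
Convert 5 tens (place-value notation) → 5×10 = 50 (decimal)
8 + 50 = 58
58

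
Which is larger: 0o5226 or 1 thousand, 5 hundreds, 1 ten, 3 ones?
Convert 0o5226 (octal) → 5×512 + 2×64 + 2×8 + 6 = 2710 (decimal)
Convert 1 thousand, 5 hundreds, 1 ten, 3 ones (place-value notation) → 1×1000 + 5×100 + 1×10 + 3 = 1513 (decimal)
Compare 2710 vs 1513: larger = 2710
2710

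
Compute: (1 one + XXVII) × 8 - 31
Convert 1 one (place-value notation) → 1 (decimal)
Convert XXVII (Roman numeral) → 10 + 10 + 5 + 1 + 1 = 27 (decimal)
Expression in decimal: (1 + 27) × 8 - 31
Parentheses first: 1 + 27 = 28
Multiply: 28 × 8 = 224
Subtract: 224 - 31 = 193
193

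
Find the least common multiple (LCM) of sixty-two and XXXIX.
Convert sixty-two (English words) → 62 (decimal)
Convert XXXIX (Roman numeral) → 10 + 10 + 10 + 9 = 39 (decimal)
Compute lcm(62, 39) = 2418
2418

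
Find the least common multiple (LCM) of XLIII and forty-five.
Convert XLIII (Roman numeral) → 40 + 1 + 1 + 1 = 43 (decimal)
Convert forty-five (English words) → 45 (decimal)
Compute lcm(43, 45) = 1935
1935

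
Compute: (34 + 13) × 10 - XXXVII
Convert XXXVII (Roman numeral) → 10 + 10 + 10 + 5 + 1 + 1 = 37 (decimal)
Expression in decimal: (34 + 13) × 10 - 37
Parentheses first: 34 + 13 = 47
Multiply: 47 × 10 = 470
Subtract: 470 - 37 = 433
433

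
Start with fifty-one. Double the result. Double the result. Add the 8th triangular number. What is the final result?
Convert fifty-one (English words) → 51 (decimal)
Start: 51
51 × 2 = 102
102 × 2 = 204
Convert the 8th triangular number (triangular index) → 8×9/2 = 36 (decimal)
204 + 36 = 240
240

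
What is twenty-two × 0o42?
Convert twenty-two (English words) → 22 (decimal)
Convert 0o42 (octal) → 4×8 + 2 = 34 (decimal)
Compute 22 × 34 = 748
748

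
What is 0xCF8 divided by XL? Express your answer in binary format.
Convert 0xCF8 (hexadecimal) → 12×256 + 15×16 + 8 = 3320 (decimal)
Convert XL (Roman numeral) → 40 (decimal)
Compute 3320 ÷ 40 = 83
Convert 83 (decimal) → 83 = 64 + 16 + 2 + 1 → 0b1010011 (binary)
0b1010011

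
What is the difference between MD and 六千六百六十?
Convert MD (Roman numeral) → 1000 + 500 = 1500 (decimal)
Convert 六千六百六十 (Chinese numeral) → 6×1000 + 6×100 + 6×10 = 6660 (decimal)
Difference: |1500 - 6660| = 5160
5160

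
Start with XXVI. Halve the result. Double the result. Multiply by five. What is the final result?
Convert XXVI (Roman numeral) → 10 + 10 + 5 + 1 = 26 (decimal)
Start: 26
26 ÷ 2 = 13
13 × 2 = 26
Convert five (English words) → 5 (decimal)
26 × 5 = 130
130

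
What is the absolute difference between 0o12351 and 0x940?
Convert 0o12351 (octal) → 1×4096 + 2×512 + 3×64 + 5×8 + 1 = 5353 (decimal)
Convert 0x940 (hexadecimal) → 9×256 + 4×16 = 2368 (decimal)
Compute |5353 - 2368| = 2985
2985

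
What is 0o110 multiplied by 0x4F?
Convert 0o110 (octal) → 1×64 + 1×8 = 72 (decimal)
Convert 0x4F (hexadecimal) → 4×16 + 15 = 79 (decimal)
Compute 72 × 79 = 5688
5688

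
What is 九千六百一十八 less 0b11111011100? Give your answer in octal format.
Convert 九千六百一十八 (Chinese numeral) → 9×1000 + 6×100 + 1×10 + 8 = 9618 (decimal)
Convert 0b11111011100 (binary) → 1024 + 512 + 256 + 128 + 64 + 16 + 8 + 4 = 2012 (decimal)
Compute 9618 - 2012 = 7606
Convert 7606 (decimal) → 7606 = 1×4096 + 6×512 + 6×64 + 6×8 + 6 → 0o16666 (octal)
0o16666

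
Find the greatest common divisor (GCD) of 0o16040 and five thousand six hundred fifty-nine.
Convert 0o16040 (octal) → 1×4096 + 6×512 + 4×8 = 7200 (decimal)
Convert five thousand six hundred fifty-nine (English words) → 5×1000 + 6×100 + 59 = 5659 (decimal)
Compute gcd(7200, 5659) = 1
1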